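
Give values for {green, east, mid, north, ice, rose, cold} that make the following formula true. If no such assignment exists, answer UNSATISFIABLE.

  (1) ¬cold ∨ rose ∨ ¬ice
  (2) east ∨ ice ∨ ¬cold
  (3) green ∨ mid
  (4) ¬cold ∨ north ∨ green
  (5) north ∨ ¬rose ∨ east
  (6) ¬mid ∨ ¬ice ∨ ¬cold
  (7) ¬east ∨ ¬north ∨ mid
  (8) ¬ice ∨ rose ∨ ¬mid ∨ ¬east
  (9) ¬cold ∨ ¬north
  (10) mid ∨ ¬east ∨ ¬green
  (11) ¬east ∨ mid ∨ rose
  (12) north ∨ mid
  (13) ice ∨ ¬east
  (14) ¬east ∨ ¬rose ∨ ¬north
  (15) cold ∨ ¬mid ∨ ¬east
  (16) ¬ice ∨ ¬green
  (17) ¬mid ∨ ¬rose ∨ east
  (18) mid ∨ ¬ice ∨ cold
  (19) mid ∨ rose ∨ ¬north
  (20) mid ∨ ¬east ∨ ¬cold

green: False; east: False; mid: True; north: False; ice: True; rose: False; cold: False

Case green = False:
(mid) alone gives mid = True.
Case cold = False:
(¬east) alone gives east = False.
(¬rose) alone gives rose = False.
All clauses hold; north, ice can take either value.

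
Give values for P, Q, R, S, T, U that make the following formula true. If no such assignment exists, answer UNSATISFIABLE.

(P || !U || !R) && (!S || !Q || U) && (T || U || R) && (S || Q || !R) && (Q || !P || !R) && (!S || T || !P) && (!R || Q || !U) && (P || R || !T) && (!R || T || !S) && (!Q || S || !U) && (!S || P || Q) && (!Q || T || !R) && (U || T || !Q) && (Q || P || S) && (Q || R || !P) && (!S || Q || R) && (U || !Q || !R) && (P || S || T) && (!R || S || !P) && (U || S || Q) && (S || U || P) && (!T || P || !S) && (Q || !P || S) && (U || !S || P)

P: true, Q: true, R: true, S: true, T: true, U: true

Branch on P: set P = true.
Branch on Q: set Q = true.
Branch on S: set S = true.
(U) alone gives U = true.
(T) alone gives T = true.
All clauses hold; R can take either value.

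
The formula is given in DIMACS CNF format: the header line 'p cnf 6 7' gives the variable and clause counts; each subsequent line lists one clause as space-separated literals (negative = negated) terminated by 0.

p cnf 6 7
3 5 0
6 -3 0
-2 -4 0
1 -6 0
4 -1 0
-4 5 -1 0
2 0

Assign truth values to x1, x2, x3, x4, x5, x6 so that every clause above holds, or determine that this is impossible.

x1 ↦ False, x2 ↦ True, x3 ↦ False, x4 ↦ False, x5 ↦ True, x6 ↦ False

Unit clause (x2) forces x2 = True.
Unit clause (¬x4) forces x4 = False.
Unit clause (¬x1) forces x1 = False.
Unit clause (¬x6) forces x6 = False.
Unit clause (¬x3) forces x3 = False.
Unit clause (x5) forces x5 = True.
Every clause now holds.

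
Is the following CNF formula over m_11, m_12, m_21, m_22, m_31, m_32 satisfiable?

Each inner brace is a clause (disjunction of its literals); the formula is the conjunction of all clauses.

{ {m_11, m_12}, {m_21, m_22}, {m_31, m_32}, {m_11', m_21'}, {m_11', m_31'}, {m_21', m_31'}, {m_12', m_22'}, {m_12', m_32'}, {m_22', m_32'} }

No

Case m_11 = 1:
(m_21') alone gives m_21 = 0.
(m_22) alone gives m_22 = 1.
(m_31') alone gives m_31 = 0.
(m_32) alone gives m_32 = 1.
Now (m_32') is unsatisfied and unit — conflict.
Undo m_11 and try m_11 = 0.
(m_12) alone gives m_12 = 1.
(m_22') alone gives m_22 = 0.
(m_21) alone gives m_21 = 1.
(m_31') alone gives m_31 = 0.
(m_32) alone gives m_32 = 1.
Now (m_32') is unsatisfied and unit — conflict.
Either choice for m_11 ends in contradiction.
No assignment satisfies every clause.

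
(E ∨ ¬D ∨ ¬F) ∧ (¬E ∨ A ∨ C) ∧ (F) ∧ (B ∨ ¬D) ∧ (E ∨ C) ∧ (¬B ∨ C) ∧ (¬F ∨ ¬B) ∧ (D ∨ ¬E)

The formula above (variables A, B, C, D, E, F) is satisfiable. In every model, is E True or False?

Suppose E = True.
(F) alone gives F = True.
(¬B) alone gives B = False.
(¬D) alone gives D = False.
Now (D) is unsatisfied and unit — conflict.
So every satisfying assignment has E = False.

False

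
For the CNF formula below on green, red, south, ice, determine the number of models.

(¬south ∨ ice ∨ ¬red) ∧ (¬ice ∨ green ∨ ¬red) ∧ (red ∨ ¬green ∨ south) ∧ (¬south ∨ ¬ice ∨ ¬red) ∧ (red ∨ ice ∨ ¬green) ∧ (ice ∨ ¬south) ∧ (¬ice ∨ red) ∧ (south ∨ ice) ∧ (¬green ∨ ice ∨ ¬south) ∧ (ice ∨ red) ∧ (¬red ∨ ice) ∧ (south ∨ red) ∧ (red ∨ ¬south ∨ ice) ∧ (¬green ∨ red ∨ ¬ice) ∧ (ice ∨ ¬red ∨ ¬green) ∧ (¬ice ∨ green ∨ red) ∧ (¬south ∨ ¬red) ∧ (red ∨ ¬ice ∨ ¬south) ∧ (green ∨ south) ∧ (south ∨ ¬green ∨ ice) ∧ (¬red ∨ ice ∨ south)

1

There are 2^4 = 16 truth assignments over (green, red, south, ice).
Check each against the 21 clauses (columns in the order green, red, south, ice):
  F F F F  ✗ fails (south ∨ ice)
  F F F T  ✗ fails (¬ice ∨ red)
  F F T F  ✗ fails (ice ∨ ¬south)
  F F T T  ✗ fails (¬ice ∨ red)
  F T F F  ✗ fails (south ∨ ice)
  F T F T  ✗ fails (¬ice ∨ green ∨ ¬red)
  F T T F  ✗ fails (¬south ∨ ice ∨ ¬red)
  F T T T  ✗ fails (¬ice ∨ green ∨ ¬red)
  T F F F  ✗ fails (red ∨ ¬green ∨ south)
  T F F T  ✗ fails (red ∨ ¬green ∨ south)
  T F T F  ✗ fails (red ∨ ice ∨ ¬green)
  T F T T  ✗ fails (¬ice ∨ red)
  T T F F  ✗ fails (south ∨ ice)
  T T F T  ✓ satisfies all
  T T T F  ✗ fails (¬south ∨ ice ∨ ¬red)
  T T T T  ✗ fails (¬south ∨ ¬ice ∨ ¬red)
1 of the 16 rows is a model.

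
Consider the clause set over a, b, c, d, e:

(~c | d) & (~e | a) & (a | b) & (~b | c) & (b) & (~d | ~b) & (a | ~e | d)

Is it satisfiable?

Unit clause (b) forces b = 1.
Unit clause (c) forces c = 1.
Unit clause (d) forces d = 1.
Now (~d) is unsatisfied and unit — conflict.
No assignment satisfies every clause.

No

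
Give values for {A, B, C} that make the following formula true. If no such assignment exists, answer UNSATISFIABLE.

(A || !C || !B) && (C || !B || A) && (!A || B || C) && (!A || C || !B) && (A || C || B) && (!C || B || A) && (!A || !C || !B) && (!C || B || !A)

UNSATISFIABLE

Case A = true:
Case B = true:
The clause (C) is unit, so C = true.
That conflicts with the unit clause (!C).
Undo B and try B = false.
The clause (C) is unit, so C = true.
That conflicts with the unit clause (!C).
Neither B = true nor B = false works.
Undo A and try A = false.
Case C = false:
The clause (!B) is unit, so B = false.
That conflicts with the unit clause (B).
Undo C and try C = true.
The clause (!B) is unit, so B = false.
That conflicts with the unit clause (B).
Neither C = true nor C = false works.
Neither A = true nor A = false works.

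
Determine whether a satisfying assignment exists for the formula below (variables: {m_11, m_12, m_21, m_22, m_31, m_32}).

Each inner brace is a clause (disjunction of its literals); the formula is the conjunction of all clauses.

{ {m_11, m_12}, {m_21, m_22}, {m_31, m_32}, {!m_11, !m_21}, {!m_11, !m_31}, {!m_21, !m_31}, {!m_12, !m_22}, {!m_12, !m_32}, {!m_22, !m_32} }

Branch on m_11: set m_11 = true.
(!m_21) alone gives m_21 = false.
(m_22) alone gives m_22 = true.
(!m_31) alone gives m_31 = false.
(m_32) alone gives m_32 = true.
That conflicts with the unit clause (!m_32).
That branch fails; take m_11 = false instead.
(m_12) alone gives m_12 = true.
(!m_22) alone gives m_22 = false.
(m_21) alone gives m_21 = true.
(!m_31) alone gives m_31 = false.
(m_32) alone gives m_32 = true.
That conflicts with the unit clause (!m_32).
Either choice for m_11 ends in contradiction.
No assignment satisfies every clause.

Unsatisfiable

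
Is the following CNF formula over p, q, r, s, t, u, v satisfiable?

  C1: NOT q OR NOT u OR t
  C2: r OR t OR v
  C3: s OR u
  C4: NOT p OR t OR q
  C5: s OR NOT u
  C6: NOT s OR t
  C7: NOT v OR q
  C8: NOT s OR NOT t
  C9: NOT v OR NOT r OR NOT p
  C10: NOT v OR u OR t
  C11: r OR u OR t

Case s = true:
(t) alone gives t = true.
Now (NOT t) is unsatisfied and unit — conflict.
That branch fails; take s = false instead.
(u) alone gives u = true.
Now (NOT u) is unsatisfied and unit — conflict.
Neither s = true nor s = false works.
No assignment satisfies every clause.

No, unsatisfiable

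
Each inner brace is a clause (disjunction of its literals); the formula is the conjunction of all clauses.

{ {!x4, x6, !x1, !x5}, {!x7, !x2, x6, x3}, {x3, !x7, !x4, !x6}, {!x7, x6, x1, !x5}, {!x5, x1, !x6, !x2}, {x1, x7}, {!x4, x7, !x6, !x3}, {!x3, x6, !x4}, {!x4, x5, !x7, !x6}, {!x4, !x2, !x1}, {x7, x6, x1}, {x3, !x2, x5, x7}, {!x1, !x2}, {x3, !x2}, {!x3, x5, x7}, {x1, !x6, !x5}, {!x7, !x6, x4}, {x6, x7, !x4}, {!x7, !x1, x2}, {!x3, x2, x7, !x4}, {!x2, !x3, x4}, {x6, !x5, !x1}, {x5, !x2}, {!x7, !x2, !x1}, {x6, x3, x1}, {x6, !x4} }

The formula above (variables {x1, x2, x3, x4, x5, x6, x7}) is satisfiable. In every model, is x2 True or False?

Suppose x2 = true.
Unit clause (!x1) forces x1 = false.
Unit clause (x7) forces x7 = true.
Unit clause (x3) forces x3 = true.
Unit clause (x4) forces x4 = true.
Unit clause (x6) forces x6 = true.
Unit clause (!x5) forces x5 = false.
That conflicts with the unit clause (x5).
So every satisfying assignment has x2 = False.

False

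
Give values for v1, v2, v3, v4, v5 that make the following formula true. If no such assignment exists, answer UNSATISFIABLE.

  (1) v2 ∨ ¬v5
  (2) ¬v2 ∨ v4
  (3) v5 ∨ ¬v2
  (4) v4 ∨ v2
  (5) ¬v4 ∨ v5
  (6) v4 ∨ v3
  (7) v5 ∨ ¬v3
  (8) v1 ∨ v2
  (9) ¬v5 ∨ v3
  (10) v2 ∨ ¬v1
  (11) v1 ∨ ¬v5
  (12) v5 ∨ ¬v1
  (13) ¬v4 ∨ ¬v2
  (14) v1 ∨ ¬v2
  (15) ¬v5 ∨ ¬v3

Branch on v2: set v2 = True.
The clause (v4) is unit, so v4 = True.
Now (¬v4) is unsatisfied and unit — conflict.
Undo v2 and try v2 = False.
The clause (¬v5) is unit, so v5 = False.
The clause (v4) is unit, so v4 = True.
Now (¬v4) is unsatisfied and unit — conflict.
Both values of v2 lead to a conflict.

UNSATISFIABLE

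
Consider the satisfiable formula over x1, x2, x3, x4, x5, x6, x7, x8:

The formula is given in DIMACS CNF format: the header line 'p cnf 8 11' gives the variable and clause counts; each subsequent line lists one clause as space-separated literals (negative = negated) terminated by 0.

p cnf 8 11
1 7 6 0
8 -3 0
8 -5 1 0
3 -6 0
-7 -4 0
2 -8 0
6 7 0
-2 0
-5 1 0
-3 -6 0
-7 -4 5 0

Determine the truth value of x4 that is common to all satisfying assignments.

Suppose x4 = True.
From the singleton clause (¬x7), x7 = False.
From the singleton clause (x6), x6 = True.
From the singleton clause (x3), x3 = True.
That conflicts with the unit clause (¬x3).
So every satisfying assignment has x4 = False.

False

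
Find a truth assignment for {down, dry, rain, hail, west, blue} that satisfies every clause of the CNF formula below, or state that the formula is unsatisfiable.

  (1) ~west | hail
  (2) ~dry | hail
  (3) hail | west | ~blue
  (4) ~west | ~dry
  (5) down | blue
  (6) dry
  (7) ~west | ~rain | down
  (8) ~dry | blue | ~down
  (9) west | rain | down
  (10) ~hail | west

UNSATISFIABLE

The clause (dry) is unit, so dry = 1.
The clause (hail) is unit, so hail = 1.
The clause (~west) is unit, so west = 0.
But (west) is also a unit clause — contradiction.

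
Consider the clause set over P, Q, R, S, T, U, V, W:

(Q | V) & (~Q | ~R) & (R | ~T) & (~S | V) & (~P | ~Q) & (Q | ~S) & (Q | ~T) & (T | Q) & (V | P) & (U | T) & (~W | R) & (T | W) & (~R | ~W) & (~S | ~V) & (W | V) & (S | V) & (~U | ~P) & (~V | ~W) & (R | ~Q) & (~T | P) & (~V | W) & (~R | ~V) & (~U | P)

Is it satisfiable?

Unsatisfiable

Try Q = 1.
From the singleton clause (~R), R = 0.
But (R) is also a unit clause — contradiction.
So Q must be the other value — set Q = 0.
From the singleton clause (V), V = 1.
From the singleton clause (~S), S = 0.
From the singleton clause (~T), T = 0.
But (T) is also a unit clause — contradiction.
Neither Q = 1 nor Q = 0 works.
No assignment satisfies every clause.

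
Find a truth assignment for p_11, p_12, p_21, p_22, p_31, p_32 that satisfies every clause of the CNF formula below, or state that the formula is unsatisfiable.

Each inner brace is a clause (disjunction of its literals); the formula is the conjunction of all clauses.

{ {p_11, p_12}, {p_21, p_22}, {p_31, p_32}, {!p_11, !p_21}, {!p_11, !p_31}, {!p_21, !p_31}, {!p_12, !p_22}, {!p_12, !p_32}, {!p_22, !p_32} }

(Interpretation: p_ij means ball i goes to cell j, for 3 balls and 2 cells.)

UNSATISFIABLE

Branch on p_11: set p_11 = true.
The clause (!p_21) is unit, so p_21 = false.
The clause (p_22) is unit, so p_22 = true.
The clause (!p_31) is unit, so p_31 = false.
The clause (p_32) is unit, so p_32 = true.
That conflicts with the unit clause (!p_32).
That branch fails; take p_11 = false instead.
The clause (p_12) is unit, so p_12 = true.
The clause (!p_22) is unit, so p_22 = false.
The clause (p_21) is unit, so p_21 = true.
The clause (!p_31) is unit, so p_31 = false.
The clause (p_32) is unit, so p_32 = true.
That conflicts with the unit clause (!p_32).
Both values of p_11 lead to a conflict.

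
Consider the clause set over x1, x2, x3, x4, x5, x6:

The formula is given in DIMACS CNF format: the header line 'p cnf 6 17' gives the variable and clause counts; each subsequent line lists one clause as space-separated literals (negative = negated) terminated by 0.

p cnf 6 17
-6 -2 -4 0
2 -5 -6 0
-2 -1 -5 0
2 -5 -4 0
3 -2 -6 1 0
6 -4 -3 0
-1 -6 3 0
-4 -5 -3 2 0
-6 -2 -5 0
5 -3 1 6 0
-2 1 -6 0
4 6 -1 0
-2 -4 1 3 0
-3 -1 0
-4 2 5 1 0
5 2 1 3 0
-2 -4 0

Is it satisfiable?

Try x3 = False.
Try x1 = False.
Try x2 = True.
(¬x6) alone gives x6 = False.
(¬x4) alone gives x4 = False.
Every clause is now satisfied; x5 is unconstrained.
A satisfying assignment: x1: False, x2: True, x3: False, x4: False, x5: False, x6: False.

Yes, satisfiable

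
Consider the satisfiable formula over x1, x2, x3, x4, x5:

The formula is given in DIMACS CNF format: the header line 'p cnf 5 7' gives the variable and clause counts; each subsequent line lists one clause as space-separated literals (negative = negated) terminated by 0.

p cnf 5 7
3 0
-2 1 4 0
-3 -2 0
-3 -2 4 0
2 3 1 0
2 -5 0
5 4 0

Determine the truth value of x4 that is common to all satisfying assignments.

Suppose x4 = False.
From the singleton clause (x3), x3 = True.
From the singleton clause (¬x2), x2 = False.
From the singleton clause (¬x5), x5 = False.
Now (x5) is unsatisfied and unit — conflict.
So every satisfying assignment has x4 = True.

True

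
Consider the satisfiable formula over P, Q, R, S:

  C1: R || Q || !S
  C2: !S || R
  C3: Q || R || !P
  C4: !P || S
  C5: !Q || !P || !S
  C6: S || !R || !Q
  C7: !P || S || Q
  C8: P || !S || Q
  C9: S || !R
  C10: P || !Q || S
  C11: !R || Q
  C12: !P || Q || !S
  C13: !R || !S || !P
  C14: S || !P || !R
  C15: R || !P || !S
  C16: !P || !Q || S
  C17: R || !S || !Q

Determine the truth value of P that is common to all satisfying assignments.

Suppose P = true.
From the singleton clause (S), S = true.
From the singleton clause (R), R = true.
Now (!R) is unsatisfied and unit — conflict.
So every satisfying assignment has P = False.

False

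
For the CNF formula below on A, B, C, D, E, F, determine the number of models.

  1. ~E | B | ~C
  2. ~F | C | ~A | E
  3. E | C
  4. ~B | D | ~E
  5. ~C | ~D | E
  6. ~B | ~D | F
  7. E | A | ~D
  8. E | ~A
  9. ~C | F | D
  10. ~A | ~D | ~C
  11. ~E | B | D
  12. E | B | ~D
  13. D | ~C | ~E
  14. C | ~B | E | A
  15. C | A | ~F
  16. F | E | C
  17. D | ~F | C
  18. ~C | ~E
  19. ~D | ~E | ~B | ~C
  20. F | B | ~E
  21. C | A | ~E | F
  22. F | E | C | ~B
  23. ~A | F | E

4

There are 2^6 = 64 truth assignments over (A, B, C, D, E, F).
Split on C. With C = 1, the clauses containing C are satisfied and ~C drops from the rest; 2 of the 2^5 = 32 assignments to the other variables satisfy what remains.
With C = 0, by the same count on the reduced clause set, 2 assignments work.
(One model: A=F, B=F, C=T, D=F, E=F, F=T.)
Total: 2 + 2 = 4.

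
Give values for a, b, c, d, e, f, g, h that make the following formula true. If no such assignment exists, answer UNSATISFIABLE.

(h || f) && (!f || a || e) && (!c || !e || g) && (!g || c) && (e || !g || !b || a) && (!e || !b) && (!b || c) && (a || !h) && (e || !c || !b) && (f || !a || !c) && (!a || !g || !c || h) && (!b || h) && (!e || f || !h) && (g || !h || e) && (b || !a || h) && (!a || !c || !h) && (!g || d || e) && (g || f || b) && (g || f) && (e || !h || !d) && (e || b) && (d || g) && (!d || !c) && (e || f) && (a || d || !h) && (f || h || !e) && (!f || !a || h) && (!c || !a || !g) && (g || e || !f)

a: true, b: false, c: false, d: true, e: true, f: true, g: false, h: true

Case h = true:
Unit clause (a) forces a = true.
Unit clause (!c) forces c = false.
Unit clause (!g) forces g = false.
Unit clause (!b) forces b = false.
Unit clause (e) forces e = true.
Unit clause (f) forces f = true.
Unit clause (d) forces d = true.
All clauses are satisfied.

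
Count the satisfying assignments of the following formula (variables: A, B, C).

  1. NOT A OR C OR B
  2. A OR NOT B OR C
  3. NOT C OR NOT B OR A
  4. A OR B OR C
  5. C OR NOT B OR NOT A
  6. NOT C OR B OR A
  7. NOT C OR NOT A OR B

1

There are 2^3 = 8 truth assignments over (A, B, C).
Check each against the 7 clauses (columns in the order A, B, C):
  F F F  ✗ fails (A OR B OR C)
  F F T  ✗ fails (NOT C OR B OR A)
  F T F  ✗ fails (A OR NOT B OR C)
  F T T  ✗ fails (NOT C OR NOT B OR A)
  T F F  ✗ fails (NOT A OR C OR B)
  T F T  ✗ fails (NOT C OR NOT A OR B)
  T T F  ✗ fails (C OR NOT B OR NOT A)
  T T T  ✓ satisfies all
1 of the 8 rows is a model.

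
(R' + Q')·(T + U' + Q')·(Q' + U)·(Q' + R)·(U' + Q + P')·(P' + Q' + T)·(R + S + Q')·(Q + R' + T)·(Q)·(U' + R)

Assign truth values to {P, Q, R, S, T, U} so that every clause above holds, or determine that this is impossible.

UNSATISFIABLE

The clause (Q) is unit, so Q = 1.
The clause (R') is unit, so R = 0.
But (R) is also a unit clause — contradiction.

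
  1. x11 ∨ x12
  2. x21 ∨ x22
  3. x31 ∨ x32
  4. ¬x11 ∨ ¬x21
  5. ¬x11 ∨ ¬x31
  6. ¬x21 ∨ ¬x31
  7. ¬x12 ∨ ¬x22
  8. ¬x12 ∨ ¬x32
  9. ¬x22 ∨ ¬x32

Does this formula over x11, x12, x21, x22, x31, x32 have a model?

Suppose x11 = True.
(¬x21) alone gives x21 = False.
(x22) alone gives x22 = True.
(¬x31) alone gives x31 = False.
(x32) alone gives x32 = True.
Now (¬x32) is unsatisfied and unit — conflict.
Undo x11 and try x11 = False.
(x12) alone gives x12 = True.
(¬x22) alone gives x22 = False.
(x21) alone gives x21 = True.
(¬x31) alone gives x31 = False.
(x32) alone gives x32 = True.
Now (¬x32) is unsatisfied and unit — conflict.
Either choice for x11 ends in contradiction.
No assignment satisfies every clause.

Unsatisfiable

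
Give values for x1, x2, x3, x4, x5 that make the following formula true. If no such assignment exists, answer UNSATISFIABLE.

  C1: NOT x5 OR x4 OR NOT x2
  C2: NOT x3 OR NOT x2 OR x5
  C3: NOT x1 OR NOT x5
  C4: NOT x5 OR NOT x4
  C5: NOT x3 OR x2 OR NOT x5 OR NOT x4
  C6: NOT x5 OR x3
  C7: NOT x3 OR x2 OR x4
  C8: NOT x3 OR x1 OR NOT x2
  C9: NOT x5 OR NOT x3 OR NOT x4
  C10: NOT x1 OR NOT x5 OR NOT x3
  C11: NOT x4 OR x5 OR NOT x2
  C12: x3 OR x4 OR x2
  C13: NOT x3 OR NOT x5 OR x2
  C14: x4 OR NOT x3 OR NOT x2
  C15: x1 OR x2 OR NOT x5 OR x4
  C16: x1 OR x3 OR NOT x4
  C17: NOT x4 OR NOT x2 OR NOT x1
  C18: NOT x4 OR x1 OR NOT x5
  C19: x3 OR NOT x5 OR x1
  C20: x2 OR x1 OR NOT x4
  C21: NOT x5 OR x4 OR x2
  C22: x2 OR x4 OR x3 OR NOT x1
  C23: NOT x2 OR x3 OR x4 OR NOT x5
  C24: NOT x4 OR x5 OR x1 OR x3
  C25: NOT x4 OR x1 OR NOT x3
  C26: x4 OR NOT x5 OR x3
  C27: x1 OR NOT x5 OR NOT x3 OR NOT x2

x1: true; x2: false; x3: true; x4: true; x5: false

Case x1 = true:
(NOT x5) alone gives x5 = false.
Case x3 = true:
(NOT x2) alone gives x2 = false.
(x4) alone gives x4 = true.
Every clause now holds.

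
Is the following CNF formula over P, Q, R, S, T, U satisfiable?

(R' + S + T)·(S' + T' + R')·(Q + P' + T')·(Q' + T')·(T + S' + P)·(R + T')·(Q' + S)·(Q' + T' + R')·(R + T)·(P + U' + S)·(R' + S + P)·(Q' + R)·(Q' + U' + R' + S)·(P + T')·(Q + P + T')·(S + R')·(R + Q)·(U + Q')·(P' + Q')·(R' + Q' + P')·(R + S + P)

Yes, satisfiable

Branch on Q: set Q = 0.
Unit clause (R) forces R = 1.
Unit clause (S) forces S = 1.
Unit clause (T') forces T = 0.
Unit clause (P) forces P = 1.
Every clause is now satisfied; U is unconstrained.
A satisfying assignment: P ↦ 1; Q ↦ 0; R ↦ 1; S ↦ 1; T ↦ 0; U ↦ 1.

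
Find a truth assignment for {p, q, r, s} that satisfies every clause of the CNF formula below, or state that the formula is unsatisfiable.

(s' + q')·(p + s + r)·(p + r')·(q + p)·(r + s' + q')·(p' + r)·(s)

p ↦ 1,  q ↦ 0,  r ↦ 1,  s ↦ 1

(s) alone gives s = 1.
(q') alone gives q = 0.
(p) alone gives p = 1.
(r) alone gives r = 1.
All clauses are satisfied.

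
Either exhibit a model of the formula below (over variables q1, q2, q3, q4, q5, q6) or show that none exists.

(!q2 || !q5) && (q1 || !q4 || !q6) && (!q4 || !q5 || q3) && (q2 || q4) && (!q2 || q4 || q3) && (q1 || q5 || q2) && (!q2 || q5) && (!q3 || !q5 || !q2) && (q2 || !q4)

Case q2 = false:
From the singleton clause (q4), q4 = true.
But (!q4) is also a unit clause — contradiction.
Backtrack on q2: now try q2 = true.
From the singleton clause (!q5), q5 = false.
But (q5) is also a unit clause — contradiction.
Both values of q2 lead to a conflict.

UNSATISFIABLE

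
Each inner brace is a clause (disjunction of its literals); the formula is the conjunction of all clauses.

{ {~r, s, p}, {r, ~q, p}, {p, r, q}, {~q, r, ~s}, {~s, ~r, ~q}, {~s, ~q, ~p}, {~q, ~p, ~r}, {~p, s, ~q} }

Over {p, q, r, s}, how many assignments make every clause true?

5

There are 2^4 = 16 truth assignments over (p, q, r, s).
Split on s. With s = 1, the clauses containing s are satisfied and ~s drops from the rest; 3 of the 2^3 = 8 assignments to the other variables satisfy what remains.
With s = 0, by the same count on the reduced clause set, 2 assignments work.
(One model: p=F, q=F, r=T, s=T.)
Total: 3 + 2 = 5.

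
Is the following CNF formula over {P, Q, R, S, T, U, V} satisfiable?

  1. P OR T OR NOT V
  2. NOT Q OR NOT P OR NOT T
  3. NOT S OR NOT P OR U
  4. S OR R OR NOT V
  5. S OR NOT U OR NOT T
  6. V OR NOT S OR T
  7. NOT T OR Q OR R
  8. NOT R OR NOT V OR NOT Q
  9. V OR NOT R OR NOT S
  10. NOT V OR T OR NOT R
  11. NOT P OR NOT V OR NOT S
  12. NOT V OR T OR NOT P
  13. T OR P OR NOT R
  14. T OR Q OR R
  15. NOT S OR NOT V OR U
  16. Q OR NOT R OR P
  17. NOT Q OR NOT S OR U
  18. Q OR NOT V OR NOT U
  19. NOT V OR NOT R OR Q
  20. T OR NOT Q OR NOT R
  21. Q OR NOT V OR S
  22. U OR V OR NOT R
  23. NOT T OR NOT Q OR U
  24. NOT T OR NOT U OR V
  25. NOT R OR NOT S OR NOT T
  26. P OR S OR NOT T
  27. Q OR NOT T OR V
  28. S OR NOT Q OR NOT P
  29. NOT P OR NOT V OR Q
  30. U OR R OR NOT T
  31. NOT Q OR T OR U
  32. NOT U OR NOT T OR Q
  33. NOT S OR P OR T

Case P = true:
Case Q = false:
(NOT V) alone gives V = false.
(NOT T) alone gives T = false.
(NOT S) alone gives S = false.
(R) alone gives R = true.
(U) alone gives U = true.
This assignment satisfies each clause.
A satisfying assignment: P: true,  Q: false,  R: true,  S: false,  T: false,  U: true,  V: false.

Yes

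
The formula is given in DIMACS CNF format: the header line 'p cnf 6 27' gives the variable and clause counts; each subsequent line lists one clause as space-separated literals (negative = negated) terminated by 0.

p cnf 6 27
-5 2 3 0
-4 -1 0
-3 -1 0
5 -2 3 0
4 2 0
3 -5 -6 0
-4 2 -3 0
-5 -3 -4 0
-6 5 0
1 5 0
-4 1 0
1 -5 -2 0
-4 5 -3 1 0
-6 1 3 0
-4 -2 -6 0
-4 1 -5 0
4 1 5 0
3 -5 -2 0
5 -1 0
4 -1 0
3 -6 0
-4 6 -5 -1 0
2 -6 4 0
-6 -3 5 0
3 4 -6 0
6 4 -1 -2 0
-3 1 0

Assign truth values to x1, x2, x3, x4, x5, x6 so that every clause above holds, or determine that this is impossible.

Branch on x4: set x4 = False.
From the singleton clause (x2), x2 = True.
From the singleton clause (¬x1), x1 = False.
From the singleton clause (x5), x5 = True.
But (¬x5) is also a unit clause — contradiction.
That branch fails; take x4 = True instead.
From the singleton clause (¬x1), x1 = False.
But (x1) is also a unit clause — contradiction.
Either choice for x4 ends in contradiction.

UNSATISFIABLE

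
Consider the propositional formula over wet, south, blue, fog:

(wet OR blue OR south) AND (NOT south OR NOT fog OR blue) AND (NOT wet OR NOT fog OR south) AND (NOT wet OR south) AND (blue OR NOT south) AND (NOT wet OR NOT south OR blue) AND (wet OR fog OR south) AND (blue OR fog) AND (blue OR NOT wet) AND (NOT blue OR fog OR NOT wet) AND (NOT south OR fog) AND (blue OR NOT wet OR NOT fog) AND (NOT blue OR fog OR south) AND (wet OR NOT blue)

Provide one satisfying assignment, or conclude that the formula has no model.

wet ↦ true, south ↦ true, blue ↦ true, fog ↦ true

Suppose wet = true.
From the singleton clause (south), south = true.
From the singleton clause (blue), blue = true.
From the singleton clause (fog), fog = true.
Every clause now holds.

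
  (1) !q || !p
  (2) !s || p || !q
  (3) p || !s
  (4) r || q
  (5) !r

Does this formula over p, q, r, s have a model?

Yes, satisfiable

From the singleton clause (!r), r = false.
From the singleton clause (q), q = true.
From the singleton clause (!p), p = false.
From the singleton clause (!s), s = false.
This assignment satisfies each clause.
A satisfying assignment: p: false; q: true; r: false; s: false.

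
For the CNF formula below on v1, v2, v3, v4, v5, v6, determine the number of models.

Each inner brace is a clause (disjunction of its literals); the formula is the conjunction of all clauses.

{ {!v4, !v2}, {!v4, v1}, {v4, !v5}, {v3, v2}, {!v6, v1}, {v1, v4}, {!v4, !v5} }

8

There are 2^6 = 64 truth assignments over (v1, v2, v3, v4, v5, v6).
Split on v6. With v6 = true, the clauses containing v6 are satisfied and !v6 drops from the rest; 4 of the 2^5 = 32 assignments to the other variables satisfy what remains.
With v6 = false, by the same count on the reduced clause set, 4 assignments work.
(One model: v1=T, v2=F, v3=T, v4=F, v5=F, v6=F.)
Total: 4 + 4 = 8.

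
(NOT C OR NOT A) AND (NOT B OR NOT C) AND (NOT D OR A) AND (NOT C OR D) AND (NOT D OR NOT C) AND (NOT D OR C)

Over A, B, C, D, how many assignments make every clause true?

4

There are 2^4 = 16 truth assignments over (A, B, C, D).
Check each against the 6 clauses (columns in the order A, B, C, D):
  F F F F  ✓ satisfies all
  F F F T  ✗ fails (NOT D OR A)
  F F T F  ✗ fails (NOT C OR D)
  F F T T  ✗ fails (NOT D OR A)
  F T F F  ✓ satisfies all
  F T F T  ✗ fails (NOT D OR A)
  F T T F  ✗ fails (NOT B OR NOT C)
  F T T T  ✗ fails (NOT B OR NOT C)
  T F F F  ✓ satisfies all
  T F F T  ✗ fails (NOT D OR C)
  T F T F  ✗ fails (NOT C OR NOT A)
  T F T T  ✗ fails (NOT C OR NOT A)
  T T F F  ✓ satisfies all
  T T F T  ✗ fails (NOT D OR C)
  T T T F  ✗ fails (NOT C OR NOT A)
  T T T T  ✗ fails (NOT C OR NOT A)
4 of the 16 rows are models.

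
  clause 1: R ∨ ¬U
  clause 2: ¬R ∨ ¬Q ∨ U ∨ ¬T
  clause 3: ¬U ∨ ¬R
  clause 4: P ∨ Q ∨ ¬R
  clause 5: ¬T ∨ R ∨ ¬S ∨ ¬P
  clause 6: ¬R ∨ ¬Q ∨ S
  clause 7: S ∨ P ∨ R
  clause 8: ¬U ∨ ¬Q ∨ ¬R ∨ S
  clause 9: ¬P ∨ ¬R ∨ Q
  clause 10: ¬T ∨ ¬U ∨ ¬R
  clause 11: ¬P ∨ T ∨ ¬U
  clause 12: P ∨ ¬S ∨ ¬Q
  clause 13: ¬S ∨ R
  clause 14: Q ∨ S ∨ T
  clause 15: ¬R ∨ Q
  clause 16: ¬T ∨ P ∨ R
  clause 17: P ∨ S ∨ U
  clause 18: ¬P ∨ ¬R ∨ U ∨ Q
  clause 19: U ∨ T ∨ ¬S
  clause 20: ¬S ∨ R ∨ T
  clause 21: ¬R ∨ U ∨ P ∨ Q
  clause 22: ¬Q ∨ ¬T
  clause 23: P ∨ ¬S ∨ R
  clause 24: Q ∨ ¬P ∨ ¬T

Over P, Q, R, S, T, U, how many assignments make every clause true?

1

There are 2^6 = 64 truth assignments over (P, Q, R, S, T, U).
Split on T. With T = True, the clauses containing T are satisfied and ¬T drops from the rest; 0 of the 2^5 = 32 assignments to the other variables satisfy what remains.
With T = False, by the same count on the reduced clause set, 1 assignment works.
(One model: P=T, Q=T, R=F, S=F, T=F, U=F.)
Total: 0 + 1 = 1.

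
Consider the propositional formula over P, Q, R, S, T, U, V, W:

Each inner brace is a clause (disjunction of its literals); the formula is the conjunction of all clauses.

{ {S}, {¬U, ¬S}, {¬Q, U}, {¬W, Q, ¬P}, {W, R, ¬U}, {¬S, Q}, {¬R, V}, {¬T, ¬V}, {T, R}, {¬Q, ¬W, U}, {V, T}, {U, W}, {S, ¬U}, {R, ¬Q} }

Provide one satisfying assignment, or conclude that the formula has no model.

From the singleton clause (S), S = True.
From the singleton clause (¬U), U = False.
From the singleton clause (¬Q), Q = False.
Now (Q) is unsatisfied and unit — conflict.

UNSATISFIABLE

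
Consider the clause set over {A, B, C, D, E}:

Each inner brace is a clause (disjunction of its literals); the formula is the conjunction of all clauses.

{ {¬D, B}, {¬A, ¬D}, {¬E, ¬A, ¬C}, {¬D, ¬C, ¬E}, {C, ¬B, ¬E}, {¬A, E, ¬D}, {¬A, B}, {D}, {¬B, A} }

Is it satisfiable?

No

The clause (D) is unit, so D = True.
The clause (B) is unit, so B = True.
The clause (¬A) is unit, so A = False.
But (A) is also a unit clause — contradiction.
No assignment satisfies every clause.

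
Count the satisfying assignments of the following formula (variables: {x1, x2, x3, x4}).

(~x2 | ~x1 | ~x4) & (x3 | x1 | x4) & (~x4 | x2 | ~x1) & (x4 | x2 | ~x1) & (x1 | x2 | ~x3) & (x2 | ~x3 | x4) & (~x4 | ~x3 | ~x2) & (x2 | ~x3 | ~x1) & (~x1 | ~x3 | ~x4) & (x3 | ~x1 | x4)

There are 2^4 = 16 truth assignments over (x1, x2, x3, x4).
Check each against the 10 clauses (columns in the order x1, x2, x3, x4):
  F F F F  ✗ fails (x3 | x1 | x4)
  F F F T  ✓ satisfies all
  F F T F  ✗ fails (x1 | x2 | ~x3)
  F F T T  ✗ fails (x1 | x2 | ~x3)
  F T F F  ✗ fails (x3 | x1 | x4)
  F T F T  ✓ satisfies all
  F T T F  ✓ satisfies all
  F T T T  ✗ fails (~x4 | ~x3 | ~x2)
  T F F F  ✗ fails (x4 | x2 | ~x1)
  T F F T  ✗ fails (~x4 | x2 | ~x1)
  T F T F  ✗ fails (x4 | x2 | ~x1)
  T F T T  ✗ fails (~x4 | x2 | ~x1)
  T T F F  ✗ fails (x3 | ~x1 | x4)
  T T F T  ✗ fails (~x2 | ~x1 | ~x4)
  T T T F  ✓ satisfies all
  T T T T  ✗ fails (~x2 | ~x1 | ~x4)
4 of the 16 rows are models.

4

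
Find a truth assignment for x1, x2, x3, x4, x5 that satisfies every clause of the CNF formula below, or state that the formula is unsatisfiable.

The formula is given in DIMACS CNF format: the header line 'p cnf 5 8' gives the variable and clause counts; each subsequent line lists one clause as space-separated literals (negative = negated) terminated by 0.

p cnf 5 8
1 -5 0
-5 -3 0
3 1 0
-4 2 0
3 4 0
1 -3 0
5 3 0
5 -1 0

Case x1 = True:
Unit clause (x5) forces x5 = True.
Unit clause (¬x3) forces x3 = False.
Unit clause (x4) forces x4 = True.
Unit clause (x2) forces x2 = True.
All clauses are satisfied.

x1 ↦ True, x2 ↦ True, x3 ↦ False, x4 ↦ True, x5 ↦ True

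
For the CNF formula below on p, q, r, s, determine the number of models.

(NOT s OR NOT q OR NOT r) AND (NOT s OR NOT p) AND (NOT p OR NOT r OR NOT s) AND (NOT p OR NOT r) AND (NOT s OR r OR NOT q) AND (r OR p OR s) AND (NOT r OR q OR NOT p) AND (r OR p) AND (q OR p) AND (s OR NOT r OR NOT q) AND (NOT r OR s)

2

There are 2^4 = 16 truth assignments over (p, q, r, s).
Check each against the 11 clauses (columns in the order p, q, r, s):
  F F F F  ✗ fails (r OR p OR s)
  F F F T  ✗ fails (r OR p)
  F F T F  ✗ fails (q OR p)
  F F T T  ✗ fails (q OR p)
  F T F F  ✗ fails (r OR p OR s)
  F T F T  ✗ fails (NOT s OR r OR NOT q)
  F T T F  ✗ fails (s OR NOT r OR NOT q)
  F T T T  ✗ fails (NOT s OR NOT q OR NOT r)
  T F F F  ✓ satisfies all
  T F F T  ✗ fails (NOT s OR NOT p)
  T F T F  ✗ fails (NOT p OR NOT r)
  T F T T  ✗ fails (NOT s OR NOT p)
  T T F F  ✓ satisfies all
  T T F T  ✗ fails (NOT s OR NOT p)
  T T T F  ✗ fails (NOT p OR NOT r)
  T T T T  ✗ fails (NOT s OR NOT q OR NOT r)
2 of the 16 rows are models.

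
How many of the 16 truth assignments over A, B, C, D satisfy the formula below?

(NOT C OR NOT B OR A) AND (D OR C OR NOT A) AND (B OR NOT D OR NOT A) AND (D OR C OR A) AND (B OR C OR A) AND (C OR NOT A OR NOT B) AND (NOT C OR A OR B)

There are 2^4 = 16 truth assignments over (A, B, C, D).
Check each against the 7 clauses (columns in the order A, B, C, D):
  F F F F  ✗ fails (D OR C OR A)
  F F F T  ✗ fails (B OR C OR A)
  F F T F  ✗ fails (NOT C OR A OR B)
  F F T T  ✗ fails (NOT C OR A OR B)
  F T F F  ✗ fails (D OR C OR A)
  F T F T  ✓ satisfies all
  F T T F  ✗ fails (NOT C OR NOT B OR A)
  F T T T  ✗ fails (NOT C OR NOT B OR A)
  T F F F  ✗ fails (D OR C OR NOT A)
  T F F T  ✗ fails (B OR NOT D OR NOT A)
  T F T F  ✓ satisfies all
  T F T T  ✗ fails (B OR NOT D OR NOT A)
  T T F F  ✗ fails (D OR C OR NOT A)
  T T F T  ✗ fails (C OR NOT A OR NOT B)
  T T T F  ✓ satisfies all
  T T T T  ✓ satisfies all
4 of the 16 rows are models.

4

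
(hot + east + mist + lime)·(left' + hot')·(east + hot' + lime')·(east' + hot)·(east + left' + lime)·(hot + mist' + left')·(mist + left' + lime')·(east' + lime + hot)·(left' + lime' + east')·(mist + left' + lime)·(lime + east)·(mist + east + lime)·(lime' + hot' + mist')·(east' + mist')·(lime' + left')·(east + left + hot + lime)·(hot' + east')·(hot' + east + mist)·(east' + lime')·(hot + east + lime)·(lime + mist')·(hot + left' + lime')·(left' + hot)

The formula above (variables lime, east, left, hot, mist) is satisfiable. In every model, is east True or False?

False

Suppose east = 1.
Unit clause (hot) forces hot = 1.
But (hot') is also a unit clause — contradiction.
So every satisfying assignment has east = False.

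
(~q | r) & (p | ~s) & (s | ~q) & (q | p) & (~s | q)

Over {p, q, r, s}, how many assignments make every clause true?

3

There are 2^4 = 16 truth assignments over (p, q, r, s).
Check each against the 5 clauses (columns in the order p, q, r, s):
  F F F F  ✗ fails (q | p)
  F F F T  ✗ fails (p | ~s)
  F F T F  ✗ fails (q | p)
  F F T T  ✗ fails (p | ~s)
  F T F F  ✗ fails (~q | r)
  F T F T  ✗ fails (~q | r)
  F T T F  ✗ fails (s | ~q)
  F T T T  ✗ fails (p | ~s)
  T F F F  ✓ satisfies all
  T F F T  ✗ fails (~s | q)
  T F T F  ✓ satisfies all
  T F T T  ✗ fails (~s | q)
  T T F F  ✗ fails (~q | r)
  T T F T  ✗ fails (~q | r)
  T T T F  ✗ fails (s | ~q)
  T T T T  ✓ satisfies all
3 of the 16 rows are models.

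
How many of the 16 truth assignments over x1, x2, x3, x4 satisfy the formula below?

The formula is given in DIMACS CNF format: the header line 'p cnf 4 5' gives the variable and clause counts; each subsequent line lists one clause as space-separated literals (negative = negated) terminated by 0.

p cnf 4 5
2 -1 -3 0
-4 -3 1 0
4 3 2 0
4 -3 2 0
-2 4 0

5

There are 2^4 = 16 truth assignments over (x1, x2, x3, x4).
Check each against the 5 clauses (columns in the order x1, x2, x3, x4):
  F F F F  ✗ fails (x4 ∨ x3 ∨ x2)
  F F F T  ✓ satisfies all
  F F T F  ✗ fails (x4 ∨ ¬x3 ∨ x2)
  F F T T  ✗ fails (¬x4 ∨ ¬x3 ∨ x1)
  F T F F  ✗ fails (¬x2 ∨ x4)
  F T F T  ✓ satisfies all
  F T T F  ✗ fails (¬x2 ∨ x4)
  F T T T  ✗ fails (¬x4 ∨ ¬x3 ∨ x1)
  T F F F  ✗ fails (x4 ∨ x3 ∨ x2)
  T F F T  ✓ satisfies all
  T F T F  ✗ fails (x2 ∨ ¬x1 ∨ ¬x3)
  T F T T  ✗ fails (x2 ∨ ¬x1 ∨ ¬x3)
  T T F F  ✗ fails (¬x2 ∨ x4)
  T T F T  ✓ satisfies all
  T T T F  ✗ fails (¬x2 ∨ x4)
  T T T T  ✓ satisfies all
5 of the 16 rows are models.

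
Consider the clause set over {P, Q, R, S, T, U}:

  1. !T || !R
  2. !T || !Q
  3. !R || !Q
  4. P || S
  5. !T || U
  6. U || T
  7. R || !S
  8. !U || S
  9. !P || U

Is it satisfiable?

Yes, satisfiable

Case T = false:
From the singleton clause (U), U = true.
From the singleton clause (S), S = true.
From the singleton clause (R), R = true.
From the singleton clause (!Q), Q = false.
Every clause is now satisfied; P is unconstrained.
A satisfying assignment: P ↦ false; Q ↦ false; R ↦ true; S ↦ true; T ↦ false; U ↦ true.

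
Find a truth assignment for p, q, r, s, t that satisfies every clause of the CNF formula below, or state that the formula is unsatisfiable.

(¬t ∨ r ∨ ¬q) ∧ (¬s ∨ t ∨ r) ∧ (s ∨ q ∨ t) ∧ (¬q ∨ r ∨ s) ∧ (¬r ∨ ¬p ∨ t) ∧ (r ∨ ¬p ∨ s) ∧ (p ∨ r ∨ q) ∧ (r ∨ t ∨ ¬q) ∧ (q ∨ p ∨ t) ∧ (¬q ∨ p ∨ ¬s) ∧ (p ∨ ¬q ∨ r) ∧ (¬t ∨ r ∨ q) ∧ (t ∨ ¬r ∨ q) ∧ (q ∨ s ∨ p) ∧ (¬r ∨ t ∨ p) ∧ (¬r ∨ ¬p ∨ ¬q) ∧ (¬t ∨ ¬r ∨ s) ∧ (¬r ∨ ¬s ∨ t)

Suppose t = True.
Suppose r = True.
(s) alone gives s = True.
Suppose q = False.
Every clause is now satisfied; p is unconstrained.

p ↦ False,  q ↦ False,  r ↦ True,  s ↦ True,  t ↦ True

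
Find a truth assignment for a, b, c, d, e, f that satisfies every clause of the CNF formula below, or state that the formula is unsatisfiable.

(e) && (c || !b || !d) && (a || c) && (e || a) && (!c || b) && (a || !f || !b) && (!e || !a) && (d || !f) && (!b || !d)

The clause (e) is unit, so e = true.
The clause (!a) is unit, so a = false.
The clause (c) is unit, so c = true.
The clause (b) is unit, so b = true.
The clause (!f) is unit, so f = false.
The clause (!d) is unit, so d = false.
All clauses are satisfied.

a=false; b=true; c=true; d=false; e=true; f=false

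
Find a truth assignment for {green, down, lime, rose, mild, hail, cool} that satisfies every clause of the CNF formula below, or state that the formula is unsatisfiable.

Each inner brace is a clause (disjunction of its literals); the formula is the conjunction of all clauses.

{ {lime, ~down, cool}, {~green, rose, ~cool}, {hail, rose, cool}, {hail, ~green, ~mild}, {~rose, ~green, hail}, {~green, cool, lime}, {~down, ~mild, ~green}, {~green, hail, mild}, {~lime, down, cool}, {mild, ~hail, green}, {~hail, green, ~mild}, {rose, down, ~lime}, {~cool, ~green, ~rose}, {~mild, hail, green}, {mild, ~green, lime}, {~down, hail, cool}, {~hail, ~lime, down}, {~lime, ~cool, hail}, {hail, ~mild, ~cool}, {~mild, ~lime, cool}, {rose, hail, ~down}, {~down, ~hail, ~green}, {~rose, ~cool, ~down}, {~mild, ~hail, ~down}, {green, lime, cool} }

Case lime = 0:
Case down = 0:
Case green = 0:
Unit clause (cool) forces cool = 1.
Case mild = 0:
Unit clause (~hail) forces hail = 0.
No clause remains; rose is free.

green=0,  down=0,  lime=0,  rose=0,  mild=0,  hail=0,  cool=1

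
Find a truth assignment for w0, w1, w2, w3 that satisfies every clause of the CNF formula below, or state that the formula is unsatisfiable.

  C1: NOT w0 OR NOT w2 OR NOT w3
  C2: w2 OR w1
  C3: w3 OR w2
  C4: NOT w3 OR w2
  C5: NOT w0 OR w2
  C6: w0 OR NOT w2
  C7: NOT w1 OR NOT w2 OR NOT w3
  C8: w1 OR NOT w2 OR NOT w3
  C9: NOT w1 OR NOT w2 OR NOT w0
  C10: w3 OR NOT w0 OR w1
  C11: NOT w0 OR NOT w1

Try w2 = true.
(w0) alone gives w0 = true.
(NOT w3) alone gives w3 = false.
(NOT w1) alone gives w1 = false.
That conflicts with the unit clause (w1).
So w2 must be the other value — set w2 = false.
(w1) alone gives w1 = true.
(w3) alone gives w3 = true.
That conflicts with the unit clause (NOT w3).
Both values of w2 lead to a conflict.

UNSATISFIABLE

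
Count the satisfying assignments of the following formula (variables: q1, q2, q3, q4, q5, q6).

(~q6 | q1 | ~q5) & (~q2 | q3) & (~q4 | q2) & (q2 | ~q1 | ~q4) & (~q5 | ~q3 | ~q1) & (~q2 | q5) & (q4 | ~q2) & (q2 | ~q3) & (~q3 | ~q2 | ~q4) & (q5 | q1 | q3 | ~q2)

7

There are 2^6 = 64 truth assignments over (q1, q2, q3, q4, q5, q6).
Split on q5. With q5 = 1, the clauses containing q5 are satisfied and ~q5 drops from the rest; 3 of the 2^5 = 32 assignments to the other variables satisfy what remains.
With q5 = 0, by the same count on the reduced clause set, 4 assignments work.
Total: 3 + 4 = 7.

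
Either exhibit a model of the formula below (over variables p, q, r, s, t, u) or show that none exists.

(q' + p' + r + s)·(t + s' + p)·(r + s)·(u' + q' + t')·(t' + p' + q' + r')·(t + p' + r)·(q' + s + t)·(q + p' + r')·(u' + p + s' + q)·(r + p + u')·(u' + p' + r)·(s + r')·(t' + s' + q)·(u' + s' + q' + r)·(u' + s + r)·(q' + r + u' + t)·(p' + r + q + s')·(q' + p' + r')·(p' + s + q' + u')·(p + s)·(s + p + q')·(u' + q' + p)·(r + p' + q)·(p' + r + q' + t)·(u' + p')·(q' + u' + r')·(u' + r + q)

p: 1; q: 1; r: 0; s: 1; t: 1; u: 0

Suppose r = 0.
(s) alone gives s = 1.
Suppose t = 1.
(q) alone gives q = 1.
(u') alone gives u = 0.
No clause remains; p is free.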